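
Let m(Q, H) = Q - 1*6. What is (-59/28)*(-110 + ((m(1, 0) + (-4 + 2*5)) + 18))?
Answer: 767/4 ≈ 191.75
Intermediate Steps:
m(Q, H) = -6 + Q (m(Q, H) = Q - 6 = -6 + Q)
(-59/28)*(-110 + ((m(1, 0) + (-4 + 2*5)) + 18)) = (-59/28)*(-110 + (((-6 + 1) + (-4 + 2*5)) + 18)) = (-59*1/28)*(-110 + ((-5 + (-4 + 10)) + 18)) = -59*(-110 + ((-5 + 6) + 18))/28 = -59*(-110 + (1 + 18))/28 = -59*(-110 + 19)/28 = -59/28*(-91) = 767/4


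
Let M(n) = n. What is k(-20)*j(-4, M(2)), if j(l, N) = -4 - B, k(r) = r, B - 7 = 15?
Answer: 520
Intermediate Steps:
B = 22 (B = 7 + 15 = 22)
j(l, N) = -26 (j(l, N) = -4 - 1*22 = -4 - 22 = -26)
k(-20)*j(-4, M(2)) = -20*(-26) = 520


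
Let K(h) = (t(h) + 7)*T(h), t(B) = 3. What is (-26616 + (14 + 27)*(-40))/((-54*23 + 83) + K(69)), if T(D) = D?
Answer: 28256/469 ≈ 60.247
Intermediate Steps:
K(h) = 10*h (K(h) = (3 + 7)*h = 10*h)
(-26616 + (14 + 27)*(-40))/((-54*23 + 83) + K(69)) = (-26616 + (14 + 27)*(-40))/((-54*23 + 83) + 10*69) = (-26616 + 41*(-40))/((-1242 + 83) + 690) = (-26616 - 1640)/(-1159 + 690) = -28256/(-469) = -28256*(-1/469) = 28256/469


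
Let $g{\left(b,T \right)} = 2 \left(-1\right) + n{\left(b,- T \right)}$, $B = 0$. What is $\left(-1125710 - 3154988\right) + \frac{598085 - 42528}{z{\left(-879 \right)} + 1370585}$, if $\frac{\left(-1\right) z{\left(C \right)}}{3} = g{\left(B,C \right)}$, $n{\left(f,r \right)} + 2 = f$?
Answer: $- \frac{5867111281149}{1370597} \approx -4.2807 \cdot 10^{6}$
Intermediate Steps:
$n{\left(f,r \right)} = -2 + f$
$g{\left(b,T \right)} = -4 + b$ ($g{\left(b,T \right)} = 2 \left(-1\right) + \left(-2 + b\right) = -2 + \left(-2 + b\right) = -4 + b$)
$z{\left(C \right)} = 12$ ($z{\left(C \right)} = - 3 \left(-4 + 0\right) = \left(-3\right) \left(-4\right) = 12$)
$\left(-1125710 - 3154988\right) + \frac{598085 - 42528}{z{\left(-879 \right)} + 1370585} = \left(-1125710 - 3154988\right) + \frac{598085 - 42528}{12 + 1370585} = -4280698 + \frac{555557}{1370597} = - \frac{5867111281149}{1370597}$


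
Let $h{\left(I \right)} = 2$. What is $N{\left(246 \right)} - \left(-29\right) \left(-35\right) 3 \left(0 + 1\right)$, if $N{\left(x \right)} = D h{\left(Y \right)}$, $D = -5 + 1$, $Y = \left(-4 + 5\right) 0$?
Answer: $-3053$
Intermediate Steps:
$Y = 0$ ($Y = 1 \cdot 0 = 0$)
$D = -4$
$N{\left(x \right)} = -8$ ($N{\left(x \right)} = \left(-4\right) 2 = -8$)
$N{\left(246 \right)} - \left(-29\right) \left(-35\right) 3 \left(0 + 1\right) = -8 - \left(-29\right) \left(-35\right) 3 \left(0 + 1\right) = -8 - 1015 \cdot 3 \cdot 1 = -8 - 1015 \cdot 3 = -8 - 3045 = -3053$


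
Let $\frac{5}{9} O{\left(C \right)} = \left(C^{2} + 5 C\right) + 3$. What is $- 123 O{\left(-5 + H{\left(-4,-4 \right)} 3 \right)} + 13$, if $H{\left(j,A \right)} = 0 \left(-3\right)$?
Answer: $- \frac{3256}{5} \approx -651.2$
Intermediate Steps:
$H{\left(j,A \right)} = 0$
$O{\left(C \right)} = \frac{27}{5} + 9 C + \frac{9 C^{2}}{5}$ ($O{\left(C \right)} = \frac{9 \left(\left(C^{2} + 5 C\right) + 3\right)}{5} = \frac{9 \left(3 + C^{2} + 5 C\right)}{5} = \frac{27}{5} + 9 C + \frac{9 C^{2}}{5}$)
$- 123 O{\left(-5 + H{\left(-4,-4 \right)} 3 \right)} + 13 = - 123 \left(\frac{27}{5} + 9 \left(-5 + 0 \cdot 3\right) + \frac{9 \left(-5 + 0 \cdot 3\right)^{2}}{5}\right) + 13 = - 123 \left(\frac{27}{5} + 9 \left(-5 + 0\right) + \frac{9 \left(-5 + 0\right)^{2}}{5}\right) + 13 = - 123 \left(\frac{27}{5} + 9 \left(-5\right) + \frac{9 \left(-5\right)^{2}}{5}\right) + 13 = - 123 \left(\frac{27}{5} - 45 + \frac{9}{5} \cdot 25\right) + 13 = - 123 \left(\frac{27}{5} - 45 + 45\right) + 13 = \left(-123\right) \frac{27}{5} + 13 = - \frac{3321}{5} + 13 = - \frac{3256}{5}$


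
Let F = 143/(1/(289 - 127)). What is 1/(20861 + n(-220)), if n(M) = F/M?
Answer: 10/207557 ≈ 4.8180e-5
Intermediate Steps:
F = 23166 (F = 143/(1/162) = 143*162 = 23166)
n(M) = 23166/M
1/(20861 + n(-220)) = 1/(20861 + 23166/(-220)) = 1/(20861 + 23166*(-1/220)) = 1/(20861 - 1053/10) = 1/(207557/10) = 10/207557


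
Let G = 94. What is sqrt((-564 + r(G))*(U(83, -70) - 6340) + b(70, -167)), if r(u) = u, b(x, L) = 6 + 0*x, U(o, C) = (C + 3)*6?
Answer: sqrt(3168746) ≈ 1780.1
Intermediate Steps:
U(o, C) = 18 + 6*C (U(o, C) = (3 + C)*6 = 18 + 6*C)
b(x, L) = 6 (b(x, L) = 6 + 0 = 6)
sqrt((-564 + r(G))*(U(83, -70) - 6340) + b(70, -167)) = sqrt((-564 + 94)*((18 + 6*(-70)) - 6340) + 6) = sqrt(-470*((18 - 420) - 6340) + 6) = sqrt(-470*(-402 - 6340) + 6) = sqrt(-470*(-6742) + 6) = sqrt(3168740 + 6) = sqrt(3168746)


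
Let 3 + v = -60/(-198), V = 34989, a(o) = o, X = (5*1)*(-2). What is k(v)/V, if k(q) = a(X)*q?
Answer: 890/1154637 ≈ 0.00077081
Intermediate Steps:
X = -10 (X = 5*(-2) = -10)
v = -89/33 (v = -3 - 60/(-198) = -3 - 60*(-1/198) = -3 + 10/33 = -89/33 ≈ -2.6970)
k(q) = -10*q
k(v)/V = -10*(-89/33)/34989 = (890/33)*(1/34989) = 890/1154637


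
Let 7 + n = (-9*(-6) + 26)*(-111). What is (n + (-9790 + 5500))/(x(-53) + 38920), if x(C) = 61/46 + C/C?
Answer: -606142/1790427 ≈ -0.33855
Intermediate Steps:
x(C) = 107/46 (x(C) = 61*(1/46) + 1 = 61/46 + 1 = 107/46)
n = -8887 (n = -7 + (-9*(-6) + 26)*(-111) = -7 + (54 + 26)*(-111) = -7 + 80*(-111) = -7 - 8880 = -8887)
(n + (-9790 + 5500))/(x(-53) + 38920) = (-8887 + (-9790 + 5500))/(107/46 + 38920) = (-8887 - 4290)/(1790427/46) = -13177*46/1790427 = -606142/1790427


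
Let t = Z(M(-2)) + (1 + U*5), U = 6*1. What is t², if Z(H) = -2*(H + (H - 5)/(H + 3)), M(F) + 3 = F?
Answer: 961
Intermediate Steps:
M(F) = -3 + F
U = 6
Z(H) = -2*H - 2*(-5 + H)/(3 + H) (Z(H) = -2*(H + (-5 + H)/(3 + H)) = -2*H - 2*(-5 + H)/(3 + H))
t = 31 (t = 2*(5 - (-3 - 2)² - 4*(-3 - 2))/(3 + (-3 - 2)) + (1 + 6*5) = 2*(5 - 1*(-5)² - 4*(-5))/(3 - 5) + (1 + 30) = 2*(5 - 1*25 + 20)/(-2) + 31 = 2*(-½)*(5 - 25 + 20) + 31 = 2*(-½)*0 + 31 = 0 + 31 = 31)
t² = 31² = 961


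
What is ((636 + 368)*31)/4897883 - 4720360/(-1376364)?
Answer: 5790652237754/1685317459353 ≈ 3.4359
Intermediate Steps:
((636 + 368)*31)/4897883 - 4720360/(-1376364) = (1004*31)*(1/4897883) - 4720360*(-1/1376364) = 31124*(1/4897883) + 1180090/344091 = 31124/4897883 + 1180090/344091 = 5790652237754/1685317459353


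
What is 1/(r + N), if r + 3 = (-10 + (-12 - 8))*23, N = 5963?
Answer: 1/5270 ≈ 0.00018975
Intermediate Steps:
r = -693 (r = -3 + (-10 + (-12 - 8))*23 = -3 + (-10 - 20)*23 = -3 - 30*23 = -3 - 690 = -693)
1/(r + N) = 1/(-693 + 5963) = 1/5270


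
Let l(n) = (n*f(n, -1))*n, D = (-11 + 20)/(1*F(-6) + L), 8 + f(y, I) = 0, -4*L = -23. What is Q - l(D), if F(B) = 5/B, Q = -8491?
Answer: -29463859/3481 ≈ -8464.2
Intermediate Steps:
L = 23/4 (L = -¼*(-23) = 23/4 ≈ 5.7500)
f(y, I) = -8 (f(y, I) = -8 + 0 = -8)
D = 108/59 (D = (-11 + 20)/(1*(5/(-6)) + 23/4) = 9/(1*(5*(-⅙)) + 23/4) = 9/(1*(-⅚) + 23/4) = 9/(-⅚ + 23/4) = 9/(59/12) = 9*(12/59) = 108/59 ≈ 1.8305)
l(n) = -8*n² (l(n) = (n*(-8))*n = (-8*n)*n = -8*n²)
Q - l(D) = -8491 - (-8)*(108/59)² = -8491 - (-8)*11664/3481 = -8491 - 1*(-93312/3481) = -8491 + 93312/3481 = -29463859/3481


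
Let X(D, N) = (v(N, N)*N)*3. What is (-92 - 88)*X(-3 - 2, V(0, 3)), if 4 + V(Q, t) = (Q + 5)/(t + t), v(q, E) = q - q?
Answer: 0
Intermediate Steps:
v(q, E) = 0
V(Q, t) = -4 + (5 + Q)/(2*t) (V(Q, t) = -4 + (Q + 5)/(t + t) = -4 + (5 + Q)/((2*t)) = -4 + (5 + Q)*(1/(2*t)) = -4 + (5 + Q)/(2*t))
X(D, N) = 0 (X(D, N) = (0*N)*3 = 0*3 = 0)
(-92 - 88)*X(-3 - 2, V(0, 3)) = (-92 - 88)*0 = -180*0 = 0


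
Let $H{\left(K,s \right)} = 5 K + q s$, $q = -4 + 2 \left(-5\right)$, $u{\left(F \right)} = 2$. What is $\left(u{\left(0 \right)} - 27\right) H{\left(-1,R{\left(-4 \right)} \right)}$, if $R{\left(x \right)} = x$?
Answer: $-1275$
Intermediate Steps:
$q = -14$ ($q = -4 - 10 = -14$)
$H{\left(K,s \right)} = - 14 s + 5 K$ ($H{\left(K,s \right)} = 5 K - 14 s = - 14 s + 5 K$)
$\left(u{\left(0 \right)} - 27\right) H{\left(-1,R{\left(-4 \right)} \right)} = \left(2 - 27\right) \left(\left(-14\right) \left(-4\right) + 5 \left(-1\right)\right) = - 25 \left(56 - 5\right) = \left(-25\right) 51 = -1275$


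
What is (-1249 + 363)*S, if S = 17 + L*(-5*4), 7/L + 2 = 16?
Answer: -6202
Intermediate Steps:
L = 1/2 (L = 7/(-2 + 16) = 7/14 = 7*(1/14) = 1/2 ≈ 0.50000)
S = 7 (S = 17 + (-5*4)/2 = 17 + (1/2)*(-20) = 17 - 10 = 7)
(-1249 + 363)*S = (-1249 + 363)*7 = -886*7 = -6202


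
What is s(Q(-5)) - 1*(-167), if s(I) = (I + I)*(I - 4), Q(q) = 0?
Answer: 167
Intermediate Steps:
s(I) = 2*I*(-4 + I) (s(I) = (2*I)*(-4 + I) = 2*I*(-4 + I))
s(Q(-5)) - 1*(-167) = 2*0*(-4 + 0) - 1*(-167) = 2*0*(-4) + 167 = 0 + 167 = 167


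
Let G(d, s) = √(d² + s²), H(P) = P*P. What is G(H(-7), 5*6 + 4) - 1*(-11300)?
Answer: 11300 + √3557 ≈ 11360.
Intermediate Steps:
H(P) = P²
G(H(-7), 5*6 + 4) - 1*(-11300) = √(((-7)²)² + (5*6 + 4)²) - 1*(-11300) = √(49² + (30 + 4)²) + 11300 = √(2401 + 34²) + 11300 = √(2401 + 1156) + 11300 = √3557 + 11300 = 11300 + √3557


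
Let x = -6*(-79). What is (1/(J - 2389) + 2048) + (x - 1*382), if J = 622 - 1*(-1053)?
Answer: 1527959/714 ≈ 2140.0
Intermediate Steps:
J = 1675 (J = 622 + 1053 = 1675)
x = 474
(1/(J - 2389) + 2048) + (x - 1*382) = (1/(1675 - 2389) + 2048) + (474 - 1*382) = (1/(-714) + 2048) + (474 - 382) = (-1/714 + 2048) + 92 = 1462271/714 + 92 = 1527959/714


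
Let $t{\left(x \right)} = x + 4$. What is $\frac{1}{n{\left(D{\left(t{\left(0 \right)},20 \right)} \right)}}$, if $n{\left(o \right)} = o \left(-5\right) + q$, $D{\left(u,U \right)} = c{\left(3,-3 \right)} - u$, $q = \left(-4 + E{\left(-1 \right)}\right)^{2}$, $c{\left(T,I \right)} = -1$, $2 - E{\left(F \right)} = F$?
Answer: $\frac{1}{26} \approx 0.038462$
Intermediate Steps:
$E{\left(F \right)} = 2 - F$
$q = 1$ ($q = \left(-4 + \left(2 - -1\right)\right)^{2} = \left(-4 + \left(2 + 1\right)\right)^{2} = \left(-4 + 3\right)^{2} = \left(-1\right)^{2} = 1$)
$t{\left(x \right)} = 4 + x$
$D{\left(u,U \right)} = -1 - u$
$n{\left(o \right)} = 1 - 5 o$ ($n{\left(o \right)} = o \left(-5\right) + 1 = - 5 o + 1 = 1 - 5 o$)
$\frac{1}{n{\left(D{\left(t{\left(0 \right)},20 \right)} \right)}} = \frac{1}{1 - 5 \left(-1 - \left(4 + 0\right)\right)} = \frac{1}{1 - 5 \left(-1 - 4\right)} = \frac{1}{1 - -25} = \frac{1}{1 + 25} = \frac{1}{26}$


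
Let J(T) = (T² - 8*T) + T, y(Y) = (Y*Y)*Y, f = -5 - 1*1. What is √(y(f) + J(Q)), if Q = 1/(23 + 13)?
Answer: I*√280187/36 ≈ 14.704*I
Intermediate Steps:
f = -6 (f = -5 - 1 = -6)
Q = 1/36 ≈ 0.027778
y(Y) = Y³ (y(Y) = Y²*Y = Y³)
J(T) = T² - 7*T
√(y(f) + J(Q)) = √((-6)³ + (-7 + 1/36)/36) = √(-216 + (1/36)*(-251/36)) = √(-216 - 251/1296) = √(-280187/1296) = I*√280187/36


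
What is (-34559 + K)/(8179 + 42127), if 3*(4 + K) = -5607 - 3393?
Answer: -37563/50306 ≈ -0.74669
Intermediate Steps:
K = -3004 (K = -4 + (-5607 - 3393)/3 = -4 + (⅓)*(-9000) = -4 - 3000 = -3004)
(-34559 + K)/(8179 + 42127) = (-34559 - 3004)/(8179 + 42127) = -37563/50306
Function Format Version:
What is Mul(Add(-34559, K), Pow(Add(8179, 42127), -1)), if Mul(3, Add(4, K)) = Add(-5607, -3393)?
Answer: Rational(-37563, 50306) ≈ -0.74669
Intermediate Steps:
K = -3004 (K = Add(-4, Mul(Rational(1, 3), Add(-5607, -3393))) = Add(-4, Mul(Rational(1, 3), -9000)) = Add(-4, -3000) = -3004)
Mul(Add(-34559, K), Pow(Add(8179, 42127), -1)) = Mul(Add(-34559, -3004), Pow(Add(8179, 42127), -1)) = Mul(-37563, Pow(50306, -1)) = Mul(-37563, Rational(1, 50306)) = Rational(-37563, 50306)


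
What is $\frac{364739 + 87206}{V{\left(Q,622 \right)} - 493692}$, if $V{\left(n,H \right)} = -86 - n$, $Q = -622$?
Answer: $- \frac{451945}{493156} \approx -0.91643$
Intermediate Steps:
$\frac{364739 + 87206}{V{\left(Q,622 \right)} - 493692} = \frac{364739 + 87206}{\left(-86 - -622\right) - 493692} = \frac{451945}{\left(-86 + 622\right) - 493692} = \frac{451945}{536 - 493692} = \frac{451945}{-493156} = 451945 \left(- \frac{1}{493156}\right) = - \frac{451945}{493156}$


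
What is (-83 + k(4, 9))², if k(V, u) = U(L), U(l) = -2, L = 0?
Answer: 7225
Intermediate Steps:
k(V, u) = -2
(-83 + k(4, 9))² = (-83 - 2)² = (-85)² = 7225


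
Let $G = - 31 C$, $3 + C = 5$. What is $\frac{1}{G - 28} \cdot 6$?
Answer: $- \frac{1}{15} \approx -0.066667$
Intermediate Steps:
$C = 2$ ($C = -3 + 5 = 2$)
$G = -62$ ($G = \left(-31\right) 2 = -62$)
$\frac{1}{G - 28} \cdot 6 = \frac{1}{-62 - 28} \cdot 6 = \frac{1}{-90} \cdot 6 = \left(- \frac{1}{90}\right) 6 = - \frac{1}{15}$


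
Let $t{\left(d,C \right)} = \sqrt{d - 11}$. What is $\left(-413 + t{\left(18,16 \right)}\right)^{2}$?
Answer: $\left(413 - \sqrt{7}\right)^{2} \approx 1.6839 \cdot 10^{5}$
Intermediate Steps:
$t{\left(d,C \right)} = \sqrt{-11 + d}$
$\left(-413 + t{\left(18,16 \right)}\right)^{2} = \left(-413 + \sqrt{-11 + 18}\right)^{2} = \left(-413 + \sqrt{7}\right)^{2}$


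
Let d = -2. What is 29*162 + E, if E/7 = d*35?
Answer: 4208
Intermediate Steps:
E = -490 (E = 7*(-2*35) = 7*(-70) = -490)
29*162 + E = 29*162 - 490 = 4698 - 490 = 4208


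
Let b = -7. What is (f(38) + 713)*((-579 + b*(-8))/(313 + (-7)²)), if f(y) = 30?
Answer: -388589/362 ≈ -1073.4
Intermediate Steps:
(f(38) + 713)*((-579 + b*(-8))/(313 + (-7)²)) = (30 + 713)*((-579 - 7*(-8))/(313 + (-7)²)) = 743*((-579 + 56)/(313 + 49)) = 743*(-523/362) = -388589/362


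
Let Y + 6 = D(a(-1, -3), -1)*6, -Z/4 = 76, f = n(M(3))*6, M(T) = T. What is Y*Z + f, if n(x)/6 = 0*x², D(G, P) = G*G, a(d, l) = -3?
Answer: -14592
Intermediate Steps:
D(G, P) = G²
n(x) = 0 (n(x) = 6*(0*x²) = 6*0 = 0)
f = 0 (f = 0*6 = 0)
Z = -304 (Z = -4*76 = -304)
Y = 48 (Y = -6 + (-3)²*6 = -6 + 9*6 = -6 + 54 = 48)
Y*Z + f = 48*(-304) + 0 = -14592 + 0 = -14592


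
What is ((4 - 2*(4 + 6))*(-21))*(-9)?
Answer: -3024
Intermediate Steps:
((4 - 2*(4 + 6))*(-21))*(-9) = ((4 - 2*10)*(-21))*(-9) = ((4 - 20)*(-21))*(-9) = -16*(-21)*(-9) = 336*(-9) = -3024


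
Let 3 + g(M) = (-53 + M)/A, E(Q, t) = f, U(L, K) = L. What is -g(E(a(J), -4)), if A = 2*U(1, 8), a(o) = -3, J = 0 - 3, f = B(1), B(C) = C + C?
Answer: 57/2 ≈ 28.500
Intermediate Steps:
B(C) = 2*C
f = 2 (f = 2*1 = 2)
J = -3
E(Q, t) = 2
A = 2 (A = 2*1 = 2)
g(M) = -59/2 + M/2 (g(M) = -3 + (-53 + M)/2 = -3 + (-53 + M)*(½) = -3 + (-53/2 + M/2) = -59/2 + M/2)
-g(E(a(J), -4)) = -(-59/2 + (½)*2) = -(-59/2 + 1) = -1*(-57/2) = 57/2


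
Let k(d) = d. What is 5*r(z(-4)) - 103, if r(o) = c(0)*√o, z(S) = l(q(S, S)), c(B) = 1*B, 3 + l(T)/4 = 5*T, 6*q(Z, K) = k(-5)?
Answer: -103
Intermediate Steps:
q(Z, K) = -⅚ (q(Z, K) = (⅙)*(-5) = -⅚)
l(T) = -12 + 20*T (l(T) = -12 + 4*(5*T) = -12 + 20*T)
c(B) = B
z(S) = -86/3 (z(S) = -12 + 20*(-⅚) = -12 - 50/3 = -86/3)
r(o) = 0 (r(o) = 0*√o = 0)
5*r(z(-4)) - 103 = 5*0 - 103 = 0 - 103 = -103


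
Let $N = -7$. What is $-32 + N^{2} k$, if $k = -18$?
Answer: $-914$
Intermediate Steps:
$-32 + N^{2} k = -32 + \left(-7\right)^{2} \left(-18\right) = -32 + 49 \left(-18\right) = -32 - 882 = -914$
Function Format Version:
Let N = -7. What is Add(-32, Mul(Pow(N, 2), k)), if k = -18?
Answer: -914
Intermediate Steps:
Add(-32, Mul(Pow(N, 2), k)) = Add(-32, Mul(Pow(-7, 2), -18)) = Add(-32, Mul(49, -18)) = Add(-32, -882) = -914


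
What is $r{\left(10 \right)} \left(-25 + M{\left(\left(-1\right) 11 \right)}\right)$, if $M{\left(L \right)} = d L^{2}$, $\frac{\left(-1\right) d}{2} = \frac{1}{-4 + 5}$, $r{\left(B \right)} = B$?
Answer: $-2670$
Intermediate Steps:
$d = -2$ ($d = - \frac{2}{-4 + 5} = - \frac{2}{1} = \left(-2\right) 1 = -2$)
$M{\left(L \right)} = - 2 L^{2}$
$r{\left(10 \right)} \left(-25 + M{\left(\left(-1\right) 11 \right)}\right) = 10 \left(-25 - 2 \left(\left(-1\right) 11\right)^{2}\right) = 10 \left(-25 - 2 \left(-11\right)^{2}\right) = 10 \left(-25 - 242\right) = 10 \left(-267\right) = -2670$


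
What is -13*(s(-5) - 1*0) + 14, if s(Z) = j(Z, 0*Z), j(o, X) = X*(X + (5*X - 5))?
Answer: 14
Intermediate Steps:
j(o, X) = X*(-5 + 6*X) (j(o, X) = X*(X + (-5 + 5*X)) = X*(-5 + 6*X))
s(Z) = 0 (s(Z) = (0*Z)*(-5 + 6*(0*Z)) = 0*(-5 + 6*0) = 0*(-5 + 0) = 0*(-5) = 0)
-13*(s(-5) - 1*0) + 14 = -13*(0 - 1*0) + 14 = -13*(0 + 0) + 14 = -13*0 + 14 = 0 + 14 = 14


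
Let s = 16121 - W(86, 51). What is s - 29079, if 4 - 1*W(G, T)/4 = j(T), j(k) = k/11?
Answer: -142510/11 ≈ -12955.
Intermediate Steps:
j(k) = k/11 (j(k) = k*(1/11) = k/11)
W(G, T) = 16 - 4*T/11
s = 177359/11 (s = 16121 - (16 - 4/11*51) = 16121 - (16 - 204/11) = 16121 - 1*(-28/11) = 16121 + 28/11 = 177359/11 ≈ 16124.)
s - 29079 = 177359/11 - 29079 = -142510/11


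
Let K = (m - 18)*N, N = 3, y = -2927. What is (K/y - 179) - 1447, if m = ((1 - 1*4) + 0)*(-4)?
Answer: -4759284/2927 ≈ -1626.0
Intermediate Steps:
m = 12 (m = ((1 - 4) + 0)*(-4) = (-3 + 0)*(-4) = -3*(-4) = 12)
K = -18 (K = (12 - 18)*3 = -6*3 = -18)
(K/y - 179) - 1447 = (-18/(-2927) - 179) - 1447 = (-18*(-1/2927) - 179) - 1447 = (18/2927 - 179) - 1447 = -523915/2927 - 1447 = -4759284/2927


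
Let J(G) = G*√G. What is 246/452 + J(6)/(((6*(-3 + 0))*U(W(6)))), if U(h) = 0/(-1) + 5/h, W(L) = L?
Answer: 123/226 - 2*√6/5 ≈ -0.43555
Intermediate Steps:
J(G) = G^(3/2)
U(h) = 5/h (U(h) = 0*(-1) + 5/h = 0 + 5/h = 5/h)
246/452 + J(6)/(((6*(-3 + 0))*U(W(6)))) = 246/452 + 6^(3/2)/(((6*(-3 + 0))*(5/6))) = 246*(1/452) + (6*√6)/(((6*(-3))*(5*(⅙)))) = 123/226 + (6*√6)/((-18*⅚)) = 123/226 + (6*√6)/(-15) = 123/226 + (6*√6)*(-1/15) = 123/226 - 2*√6/5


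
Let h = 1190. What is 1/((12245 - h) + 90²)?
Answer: 1/19155 ≈ 5.2206e-5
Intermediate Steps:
1/((12245 - h) + 90²) = 1/((12245 - 1*1190) + 90²) = 1/((12245 - 1190) + 8100) = 1/(11055 + 8100) = 1/19155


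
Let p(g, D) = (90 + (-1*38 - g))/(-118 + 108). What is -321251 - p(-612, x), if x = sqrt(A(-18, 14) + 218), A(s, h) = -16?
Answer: -1605923/5 ≈ -3.2118e+5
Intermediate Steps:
x = sqrt(202) (x = sqrt(-16 + 218) = sqrt(202) ≈ 14.213)
p(g, D) = -26/5 + g/10 (p(g, D) = (90 + (-38 - g))/(-10) = (52 - g)*(-1/10) = -26/5 + g/10)
-321251 - p(-612, x) = -321251 - (-26/5 + (1/10)*(-612)) = -321251 - (-26/5 - 306/5) = -321251 - 1*(-332/5) = -321251 + 332/5 = -1605923/5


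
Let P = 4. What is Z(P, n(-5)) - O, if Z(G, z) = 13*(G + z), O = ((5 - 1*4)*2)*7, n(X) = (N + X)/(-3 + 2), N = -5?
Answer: 168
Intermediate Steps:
n(X) = 5 - X (n(X) = (-5 + X)/(-3 + 2) = (-5 + X)/(-1) = (-5 + X)*(-1) = 5 - X)
O = 14 (O = ((5 - 4)*2)*7 = (1*2)*7 = 2*7 = 14)
Z(G, z) = 13*G + 13*z
Z(P, n(-5)) - O = (13*4 + 13*(5 - 1*(-5))) - 1*14 = (52 + 13*(5 + 5)) - 14 = (52 + 13*10) - 14 = (52 + 130) - 14 = 182 - 14 = 168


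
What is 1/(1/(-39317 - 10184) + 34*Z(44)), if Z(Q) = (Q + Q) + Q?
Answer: 49501/222160487 ≈ 0.00022282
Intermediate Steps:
Z(Q) = 3*Q (Z(Q) = 2*Q + Q = 3*Q)
1/(1/(-39317 - 10184) + 34*Z(44)) = 1/(1/(-39317 - 10184) + 34*(3*44)) = 1/(1/(-49501) + 34*132) = 1/(-1/49501 + 4488) = 1/(222160487/49501) = 49501/222160487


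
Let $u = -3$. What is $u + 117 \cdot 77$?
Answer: $9006$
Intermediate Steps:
$u + 117 \cdot 77 = -3 + 117 \cdot 77 = -3 + 9009 = 9006$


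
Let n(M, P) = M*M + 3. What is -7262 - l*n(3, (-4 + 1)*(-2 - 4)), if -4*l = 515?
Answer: -5717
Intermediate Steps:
l = -515/4 (l = -¼*515 = -515/4 ≈ -128.75)
n(M, P) = 3 + M² (n(M, P) = M² + 3 = 3 + M²)
-7262 - l*n(3, (-4 + 1)*(-2 - 4)) = -7262 - (-515)*(3 + 3²)/4 = -7262 - (-515)*(3 + 9)/4 = -7262 - (-515)*12/4 = -7262 - 1*(-1545) = -7262 + 1545 = -5717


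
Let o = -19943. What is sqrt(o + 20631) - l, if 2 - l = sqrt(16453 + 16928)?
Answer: -2 + 3*sqrt(3709) + 4*sqrt(43) ≈ 206.93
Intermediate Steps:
l = 2 - 3*sqrt(3709) (l = 2 - sqrt(16453 + 16928) = 2 - sqrt(33381) = 2 - 3*sqrt(3709) ≈ -180.70)
sqrt(o + 20631) - l = sqrt(-19943 + 20631) - (2 - 3*sqrt(3709)) = sqrt(688) + (-2 + 3*sqrt(3709)) = 4*sqrt(43) + (-2 + 3*sqrt(3709)) = -2 + 3*sqrt(3709) + 4*sqrt(43)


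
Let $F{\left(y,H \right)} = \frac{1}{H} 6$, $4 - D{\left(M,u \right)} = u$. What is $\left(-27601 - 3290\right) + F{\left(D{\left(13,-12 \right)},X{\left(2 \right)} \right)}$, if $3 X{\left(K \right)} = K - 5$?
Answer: $-30897$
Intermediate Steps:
$D{\left(M,u \right)} = 4 - u$
$X{\left(K \right)} = - \frac{5}{3} + \frac{K}{3}$ ($X{\left(K \right)} = \frac{K - 5}{3} = \frac{-5 + K}{3} = - \frac{5}{3} + \frac{K}{3}$)
$F{\left(y,H \right)} = \frac{6}{H}$
$\left(-27601 - 3290\right) + F{\left(D{\left(13,-12 \right)},X{\left(2 \right)} \right)} = \left(-27601 - 3290\right) + \frac{6}{- \frac{5}{3} + \frac{1}{3} \cdot 2} = -30891 + \frac{6}{- \frac{5}{3} + \frac{2}{3}} = -30891 + \frac{6}{-1} = -30891 + 6 \left(-1\right) = -30891 - 6 = -30897$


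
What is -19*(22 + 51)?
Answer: -1387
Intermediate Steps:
-19*(22 + 51) = -19*73 = -1387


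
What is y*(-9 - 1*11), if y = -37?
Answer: 740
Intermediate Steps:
y*(-9 - 1*11) = -37*(-9 - 1*11) = -37*(-9 - 11) = -37*(-20) = 740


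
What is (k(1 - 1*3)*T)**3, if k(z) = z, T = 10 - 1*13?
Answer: 216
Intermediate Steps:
T = -3 (T = 10 - 13 = -3)
(k(1 - 1*3)*T)**3 = ((1 - 1*3)*(-3))**3 = ((1 - 3)*(-3))**3 = (-2*(-3))**3 = 6**3 = 216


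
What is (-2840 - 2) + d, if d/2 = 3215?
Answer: 3588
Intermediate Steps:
d = 6430 (d = 2*3215 = 6430)
(-2840 - 2) + d = (-2840 - 2) + 6430 = -2842 + 6430 = 3588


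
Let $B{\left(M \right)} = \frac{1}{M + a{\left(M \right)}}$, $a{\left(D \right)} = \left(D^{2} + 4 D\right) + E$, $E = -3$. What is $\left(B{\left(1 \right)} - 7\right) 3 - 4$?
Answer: $-24$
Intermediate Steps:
$a{\left(D \right)} = -3 + D^{2} + 4 D$ ($a{\left(D \right)} = \left(D^{2} + 4 D\right) - 3 = -3 + D^{2} + 4 D$)
$B{\left(M \right)} = \frac{1}{-3 + M^{2} + 5 M}$ ($B{\left(M \right)} = \frac{1}{M + \left(-3 + M^{2} + 4 M\right)} = \frac{1}{-3 + M^{2} + 5 M}$)
$\left(B{\left(1 \right)} - 7\right) 3 - 4 = \left(\frac{1}{-3 + 1^{2} + 5 \cdot 1} - 7\right) 3 - 4 = \left(\frac{1}{-3 + 1 + 5} - 7\right) 3 - 4 = \left(\frac{1}{3} - 7\right) 3 - 4 = \left(- \frac{20}{3}\right) 3 - 4 = -20 - 4 = -24$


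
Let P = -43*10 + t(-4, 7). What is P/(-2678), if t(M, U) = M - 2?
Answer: 218/1339 ≈ 0.16281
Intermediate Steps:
t(M, U) = -2 + M
P = -436 (P = -43*10 + (-2 - 4) = -430 - 6 = -436)
P/(-2678) = -436/(-2678) = -436*(-1/2678) = 218/1339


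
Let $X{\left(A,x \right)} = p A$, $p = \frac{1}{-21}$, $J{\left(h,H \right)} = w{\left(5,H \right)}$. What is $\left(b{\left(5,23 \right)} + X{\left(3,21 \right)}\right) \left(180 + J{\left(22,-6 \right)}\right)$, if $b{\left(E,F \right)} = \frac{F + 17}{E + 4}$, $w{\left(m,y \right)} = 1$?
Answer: $\frac{49051}{63} \approx 778.59$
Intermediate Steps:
$J{\left(h,H \right)} = 1$
$p = - \frac{1}{21} \approx -0.047619$
$b{\left(E,F \right)} = \frac{17 + F}{4 + E}$
$X{\left(A,x \right)} = - \frac{A}{21}$
$\left(b{\left(5,23 \right)} + X{\left(3,21 \right)}\right) \left(180 + J{\left(22,-6 \right)}\right) = \left(\frac{17 + 23}{4 + 5} - \frac{1}{7}\right) \left(180 + 1\right) = \left(\frac{1}{9} \cdot 40 - \frac{1}{7}\right) 181 = \left(\frac{40}{9} - \frac{1}{7}\right) 181 = \frac{271}{63} \cdot 181 = \frac{49051}{63}$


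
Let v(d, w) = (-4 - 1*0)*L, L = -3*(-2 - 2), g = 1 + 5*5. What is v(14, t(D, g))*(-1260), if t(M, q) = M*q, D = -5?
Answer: 60480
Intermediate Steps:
g = 26 (g = 1 + 25 = 26)
L = 12 (L = -3*(-4) = 12)
v(d, w) = -48 (v(d, w) = (-4 - 1*0)*12 = (-4 + 0)*12 = -4*12 = -48)
v(14, t(D, g))*(-1260) = -48*(-1260) = 60480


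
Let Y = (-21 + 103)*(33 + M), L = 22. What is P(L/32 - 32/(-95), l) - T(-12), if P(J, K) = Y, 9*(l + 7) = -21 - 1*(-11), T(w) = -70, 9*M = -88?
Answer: 17768/9 ≈ 1974.2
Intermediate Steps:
M = -88/9 (M = (1/9)*(-88) = -88/9 ≈ -9.7778)
l = -73/9 (l = -7 + (-21 - 1*(-11))/9 = -7 + (-21 + 11)/9 = -7 + (1/9)*(-10) = -7 - 10/9 = -73/9 ≈ -8.1111)
Y = 17138/9 (Y = (-21 + 103)*(33 - 88/9) = 82*(209/9) = 17138/9 ≈ 1904.2)
P(J, K) = 17138/9
P(L/32 - 32/(-95), l) - T(-12) = 17138/9 - 1*(-70) = 17138/9 + 70 = 17768/9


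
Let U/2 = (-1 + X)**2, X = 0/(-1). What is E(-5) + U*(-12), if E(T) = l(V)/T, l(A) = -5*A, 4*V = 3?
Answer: -93/4 ≈ -23.250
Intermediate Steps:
X = 0 (X = 0*(-1) = 0)
V = 3/4 (V = (1/4)*3 = 3/4 ≈ 0.75000)
E(T) = -15/(4*T) (E(T) = (-5*3/4)/T = -15/(4*T))
U = 2 (U = 2*(-1 + 0)**2 = 2*(-1)**2 = 2*1 = 2)
E(-5) + U*(-12) = -15/4/(-5) + 2*(-12) = -15/4*(-1/5) - 24 = 3/4 - 24 = -93/4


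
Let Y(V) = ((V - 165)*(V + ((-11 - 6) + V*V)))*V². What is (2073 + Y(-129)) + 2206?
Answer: -80701024451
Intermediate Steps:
Y(V) = V²*(-165 + V)*(-17 + V + V²) (Y(V) = ((-165 + V)*(V + (-17 + V²)))*V² = ((-165 + V)*(-17 + V + V²))*V² = V²*(-165 + V)*(-17 + V + V²))
(2073 + Y(-129)) + 2206 = (2073 + (-129)²*(2805 + (-129)³ - 182*(-129) - 164*(-129)²)) + 2206 = (2073 + 16641*(2805 - 2146689 + 23478 - 164*16641)) + 2206 = (2073 + 16641*(2805 - 2146689 + 23478 - 2729124)) + 2206 = (2073 + 16641*(-4849530)) + 2206 = (2073 - 80701028730) + 2206 = -80701026657 + 2206 = -80701024451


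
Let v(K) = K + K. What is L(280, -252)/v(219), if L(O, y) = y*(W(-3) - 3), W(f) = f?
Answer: 252/73 ≈ 3.4521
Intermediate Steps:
v(K) = 2*K
L(O, y) = -6*y (L(O, y) = y*(-3 - 3) = y*(-6) = -6*y)
L(280, -252)/v(219) = (-6*(-252))/((2*219)) = 1512/438 = 1512*(1/438) = 252/73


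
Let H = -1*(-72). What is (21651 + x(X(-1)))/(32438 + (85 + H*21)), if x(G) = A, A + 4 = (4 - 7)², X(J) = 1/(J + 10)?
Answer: 21656/34035 ≈ 0.63629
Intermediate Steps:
H = 72
X(J) = 1/(10 + J)
A = 5 (A = -4 + (4 - 7)² = -4 + (-3)² = -4 + 9 = 5)
x(G) = 5
(21651 + x(X(-1)))/(32438 + (85 + H*21)) = (21651 + 5)/(32438 + (85 + 72*21)) = 21656/(32438 + (85 + 1512)) = 21656/(32438 + 1597) = 21656/34035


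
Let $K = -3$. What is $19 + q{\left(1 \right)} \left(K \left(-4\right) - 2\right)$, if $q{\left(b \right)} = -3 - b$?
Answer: $-21$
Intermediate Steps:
$19 + q{\left(1 \right)} \left(K \left(-4\right) - 2\right) = 19 + \left(-3 - 1\right) \left(\left(-3\right) \left(-4\right) - 2\right) = 19 + \left(-3 - 1\right) \left(12 - 2\right) = 19 - 40 = -21$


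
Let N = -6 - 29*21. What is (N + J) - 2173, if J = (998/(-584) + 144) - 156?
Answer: -818099/292 ≈ -2801.7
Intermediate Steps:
J = -4003/292 (J = (998*(-1/584) + 144) - 156 = (-499/292 + 144) - 156 = 41549/292 - 156 = -4003/292 ≈ -13.709)
N = -615 (N = -6 - 609 = -615)
(N + J) - 2173 = (-615 - 4003/292) - 2173 = -183583/292 - 2173 = -818099/292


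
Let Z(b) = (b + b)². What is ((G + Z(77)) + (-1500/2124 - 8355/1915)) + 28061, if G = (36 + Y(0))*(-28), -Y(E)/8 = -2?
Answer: 3410967269/67791 ≈ 50316.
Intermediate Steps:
Y(E) = 16 (Y(E) = -8*(-2) = 16)
G = -1456 (G = (36 + 16)*(-28) = 52*(-28) = -1456)
Z(b) = 4*b² (Z(b) = (2*b)² = 4*b²)
((G + Z(77)) + (-1500/2124 - 8355/1915)) + 28061 = ((-1456 + 4*77²) + (-1500/2124 - 8355/1915)) + 28061 = ((-1456 + 4*5929) + (-1500*1/2124 - 8355*1/1915)) + 28061 = ((-1456 + 23716) + (-125/177 - 1671/383)) + 28061 = (22260 - 343642/67791) + 28061 = 1508684018/67791 + 28061 = 3410967269/67791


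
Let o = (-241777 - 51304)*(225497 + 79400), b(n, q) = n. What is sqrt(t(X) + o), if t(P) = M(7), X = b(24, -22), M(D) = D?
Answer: 5*I*sqrt(3574380706) ≈ 2.9893e+5*I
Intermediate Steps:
X = 24
t(P) = 7
o = -89359517657 (o = -293081*304897 = -89359517657)
sqrt(t(X) + o) = sqrt(7 - 89359517657) = sqrt(-89359517650) = 5*I*sqrt(3574380706)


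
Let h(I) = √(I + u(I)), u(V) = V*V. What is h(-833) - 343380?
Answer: -343380 + 56*√221 ≈ -3.4255e+5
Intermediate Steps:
u(V) = V²
h(I) = √(I + I²)
h(-833) - 343380 = √(-833*(1 - 833)) - 343380 = √(-833*(-832)) - 343380 = √693056 - 343380 = 56*√221 - 343380 = -343380 + 56*√221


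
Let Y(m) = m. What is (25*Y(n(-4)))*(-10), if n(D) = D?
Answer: 1000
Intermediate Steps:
(25*Y(n(-4)))*(-10) = (25*(-4))*(-10) = -100*(-10) = 1000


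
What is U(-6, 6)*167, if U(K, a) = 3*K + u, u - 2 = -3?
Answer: -3173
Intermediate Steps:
u = -1 (u = 2 - 3 = -1)
U(K, a) = -1 + 3*K (U(K, a) = 3*K - 1 = -1 + 3*K)
U(-6, 6)*167 = (-1 + 3*(-6))*167 = (-1 - 18)*167 = -19*167 = -3173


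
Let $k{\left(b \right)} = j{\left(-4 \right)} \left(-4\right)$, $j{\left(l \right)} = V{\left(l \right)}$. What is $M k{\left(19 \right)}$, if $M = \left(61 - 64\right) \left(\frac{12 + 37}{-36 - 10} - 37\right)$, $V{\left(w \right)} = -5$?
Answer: $\frac{52530}{23} \approx 2283.9$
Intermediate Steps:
$j{\left(l \right)} = -5$
$M = \frac{5253}{46}$ ($M = - 3 \left(\frac{49}{-46} - 37\right) = - 3 \left(49 \left(- \frac{1}{46}\right) - 37\right) = - 3 \left(- \frac{49}{46} - 37\right) = \left(-3\right) \left(- \frac{1751}{46}\right) = \frac{5253}{46} \approx 114.2$)
$k{\left(b \right)} = 20$ ($k{\left(b \right)} = \left(-5\right) \left(-4\right) = 20$)
$M k{\left(19 \right)} = \frac{5253}{46} \cdot 20 = \frac{52530}{23}$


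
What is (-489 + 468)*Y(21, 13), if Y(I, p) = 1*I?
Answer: -441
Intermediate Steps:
Y(I, p) = I
(-489 + 468)*Y(21, 13) = (-489 + 468)*21 = -21*21 = -441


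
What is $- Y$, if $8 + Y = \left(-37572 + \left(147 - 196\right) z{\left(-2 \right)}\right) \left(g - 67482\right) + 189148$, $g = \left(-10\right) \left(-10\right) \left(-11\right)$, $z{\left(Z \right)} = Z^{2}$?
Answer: $-2590394116$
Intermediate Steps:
$g = -1100$ ($g = 100 \left(-11\right) = -1100$)
$Y = 2590394116$ ($Y = -8 + \left(\left(-37572 + \left(147 - 196\right) \left(-2\right)^{2}\right) \left(-1100 - 67482\right) + 189148\right) = -8 + \left(\left(-37572 - 196\right) \left(-68582\right) + 189148\right) = -8 + \left(\left(-37768\right) \left(-68582\right) + 189148\right) = -8 + \left(2590204976 + 189148\right) = -8 + 2590394124 = 2590394116$)
$- Y = \left(-1\right) 2590394116 = -2590394116$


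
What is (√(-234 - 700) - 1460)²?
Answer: (1460 - I*√934)² ≈ 2.1307e+6 - 89239.0*I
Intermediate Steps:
(√(-234 - 700) - 1460)² = (√(-934) - 1460)² = (I*√934 - 1460)² = (-1460 + I*√934)²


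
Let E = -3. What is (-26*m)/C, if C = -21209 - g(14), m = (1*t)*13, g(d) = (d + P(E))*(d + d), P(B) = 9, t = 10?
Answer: 260/1681 ≈ 0.15467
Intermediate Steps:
g(d) = 2*d*(9 + d) (g(d) = (d + 9)*(d + d) = (9 + d)*(2*d) = 2*d*(9 + d))
m = 130 (m = (1*10)*13 = 10*13 = 130)
C = -21853 (C = -21209 - 2*14*(9 + 14) = -21209 - 2*14*23 = -21209 - 1*644 = -21209 - 644 = -21853)
(-26*m)/C = -26*130/(-21853) = -3380*(-1/21853) = 260/1681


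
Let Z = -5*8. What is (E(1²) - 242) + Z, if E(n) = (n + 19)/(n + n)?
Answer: -272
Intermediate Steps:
Z = -40
E(n) = (19 + n)/(2*n) (E(n) = (19 + n)/((2*n)) = (19 + n)*(1/(2*n)) = (19 + n)/(2*n))
(E(1²) - 242) + Z = ((19 + 1²)/(2*(1²)) - 242) - 40 = ((½)*(19 + 1)/1 - 242) - 40 = ((½)*1*20 - 242) - 40 = (10 - 242) - 40 = -232 - 40 = -272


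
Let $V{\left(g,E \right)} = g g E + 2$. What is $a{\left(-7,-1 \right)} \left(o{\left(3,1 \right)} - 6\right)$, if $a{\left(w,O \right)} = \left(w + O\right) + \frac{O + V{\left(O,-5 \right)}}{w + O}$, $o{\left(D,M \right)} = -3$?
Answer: $\frac{135}{2} \approx 67.5$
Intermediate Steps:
$V{\left(g,E \right)} = 2 + E g^{2}$ ($V{\left(g,E \right)} = g^{2} E + 2 = E g^{2} + 2 = 2 + E g^{2}$)
$a{\left(w,O \right)} = O + w + \frac{2 + O - 5 O^{2}}{O + w}$ ($a{\left(w,O \right)} = \left(w + O\right) + \frac{O - \left(-2 + 5 O^{2}\right)}{w + O} = \left(O + w\right) + \frac{2 + O - 5 O^{2}}{O + w} = O + w + \frac{2 + O - 5 O^{2}}{O + w}$)
$a{\left(-7,-1 \right)} \left(o{\left(3,1 \right)} - 6\right) = \frac{2 - 1 + \left(-7\right)^{2} - 4 \left(-1\right)^{2} + 2 \left(-1\right) \left(-7\right)}{-1 - 7} \left(-3 - 6\right) = \frac{2 - 1 + 49 - 4 + 14}{-8} \left(-3 - 6\right) = - \frac{2 - 1 + 49 - 4 + 14}{8} \left(-9\right) = \left(- \frac{1}{8}\right) 60 \left(-9\right) = \left(- \frac{15}{2}\right) \left(-9\right) = \frac{135}{2}$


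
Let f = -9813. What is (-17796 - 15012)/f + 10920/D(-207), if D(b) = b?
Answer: -11151856/225699 ≈ -49.410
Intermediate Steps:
(-17796 - 15012)/f + 10920/D(-207) = (-17796 - 15012)/(-9813) + 10920/(-207) = -32808*(-1/9813) + 10920*(-1/207) = 10936/3271 - 3640/69 = -11151856/225699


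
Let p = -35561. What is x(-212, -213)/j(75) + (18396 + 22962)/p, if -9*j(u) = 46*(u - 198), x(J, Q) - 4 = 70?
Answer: -35053323/33534023 ≈ -1.0453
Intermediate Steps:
x(J, Q) = 74 (x(J, Q) = 4 + 70 = 74)
j(u) = 1012 - 46*u/9 (j(u) = -46*(u - 198)/9 = -46*(-198 + u)/9 = -(-9108 + 46*u)/9 = 1012 - 46*u/9)
x(-212, -213)/j(75) + (18396 + 22962)/p = 74/(1012 - 46/9*75) + (18396 + 22962)/(-35561) = 74/(1012 - 1150/3) + 41358*(-1/35561) = 74/(1886/3) - 41358/35561 = 74*(3/1886) - 41358/35561 = 111/943 - 41358/35561 = -35053323/33534023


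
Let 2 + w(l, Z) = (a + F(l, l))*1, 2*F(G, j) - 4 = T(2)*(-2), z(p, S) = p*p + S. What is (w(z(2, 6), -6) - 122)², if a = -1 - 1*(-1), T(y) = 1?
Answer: 15129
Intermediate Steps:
z(p, S) = S + p² (z(p, S) = p² + S = S + p²)
a = 0 (a = -1 + 1 = 0)
F(G, j) = 1 (F(G, j) = 2 + (1*(-2))/2 = 2 + (½)*(-2) = 2 - 1 = 1)
w(l, Z) = -1 (w(l, Z) = -2 + (0 + 1)*1 = -2 + 1*1 = -2 + 1 = -1)
(w(z(2, 6), -6) - 122)² = (-1 - 122)² = (-123)² = 15129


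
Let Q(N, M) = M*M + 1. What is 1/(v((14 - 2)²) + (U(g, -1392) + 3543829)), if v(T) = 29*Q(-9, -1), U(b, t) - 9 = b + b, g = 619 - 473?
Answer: 1/3544188 ≈ 2.8215e-7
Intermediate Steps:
g = 146
Q(N, M) = 1 + M² (Q(N, M) = M² + 1 = 1 + M²)
U(b, t) = 9 + 2*b (U(b, t) = 9 + (b + b) = 9 + 2*b)
v(T) = 58 (v(T) = 29*(1 + (-1)²) = 29*(1 + 1) = 29*2 = 58)
1/(v((14 - 2)²) + (U(g, -1392) + 3543829)) = 1/(58 + ((9 + 2*146) + 3543829)) = 1/(58 + ((9 + 292) + 3543829)) = 1/(58 + (301 + 3543829)) = 1/(58 + 3544130) = 1/3544188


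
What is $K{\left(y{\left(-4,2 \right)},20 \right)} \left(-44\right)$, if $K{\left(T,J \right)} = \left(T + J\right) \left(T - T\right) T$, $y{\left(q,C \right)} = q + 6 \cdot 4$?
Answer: $0$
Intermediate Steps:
$y{\left(q,C \right)} = 24 + q$ ($y{\left(q,C \right)} = q + 24 = 24 + q$)
$K{\left(T,J \right)} = 0$ ($K{\left(T,J \right)} = \left(J + T\right) 0 T = \left(J + T\right) 0 = 0$)
$K{\left(y{\left(-4,2 \right)},20 \right)} \left(-44\right) = 0 \left(-44\right) = 0$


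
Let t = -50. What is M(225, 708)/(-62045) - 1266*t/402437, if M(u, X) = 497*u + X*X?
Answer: -242802249393/24969203665 ≈ -9.7241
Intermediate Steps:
M(u, X) = X² + 497*u (M(u, X) = 497*u + X² = X² + 497*u)
M(225, 708)/(-62045) - 1266*t/402437 = (708² + 497*225)/(-62045) - 1266*(-50)/402437 = (501264 + 111825)*(-1/62045) + 63300*(1/402437) = 613089*(-1/62045) + 63300/402437 = -613089/62045 + 63300/402437 = -242802249393/24969203665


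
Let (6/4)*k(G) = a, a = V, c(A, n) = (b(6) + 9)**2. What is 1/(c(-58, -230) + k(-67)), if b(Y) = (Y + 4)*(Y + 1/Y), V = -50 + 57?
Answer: 9/44986 ≈ 0.00020006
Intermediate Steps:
V = 7
b(Y) = (4 + Y)*(Y + 1/Y)
c(A, n) = 44944/9 (c(A, n) = ((1 + 6**2 + 4*6 + 4/6) + 9)**2 = ((1 + 36 + 24 + 4*(1/6)) + 9)**2 = ((1 + 36 + 24 + 2/3) + 9)**2 = (185/3 + 9)**2 = (212/3)**2 = 44944/9)
a = 7
k(G) = 14/3 (k(G) = (2/3)*7 = 14/3)
1/(c(-58, -230) + k(-67)) = 1/(44944/9 + 14/3) = 1/(44986/9) = 9/44986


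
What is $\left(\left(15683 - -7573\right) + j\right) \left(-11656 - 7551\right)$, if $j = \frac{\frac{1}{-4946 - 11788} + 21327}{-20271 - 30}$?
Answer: $- \frac{151737223217788009}{339716934} \approx -4.4666 \cdot 10^{8}$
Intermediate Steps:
$j = - \frac{356886017}{339716934}$ ($j = \frac{\frac{1}{-16734} + 21327}{-20301} = \left(- \frac{1}{16734} + 21327\right) \left(- \frac{1}{20301}\right) = \frac{356886017}{16734} \left(- \frac{1}{20301}\right) = - \frac{356886017}{339716934} \approx -1.0505$)
$\left(\left(15683 - -7573\right) + j\right) \left(-11656 - 7551\right) = \left(\left(15683 - -7573\right) - \frac{356886017}{339716934}\right) \left(-11656 - 7551\right) = \left(\left(15683 + 7573\right) - \frac{356886017}{339716934}\right) \left(-19207\right) = \left(23256 - \frac{356886017}{339716934}\right) \left(-19207\right) = \frac{7900100131087}{339716934} \left(-19207\right) = - \frac{151737223217788009}{339716934}$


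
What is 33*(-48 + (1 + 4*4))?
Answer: -1023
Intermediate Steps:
33*(-48 + (1 + 4*4)) = 33*(-48 + (1 + 16)) = 33*(-48 + 17) = 33*(-31) = -1023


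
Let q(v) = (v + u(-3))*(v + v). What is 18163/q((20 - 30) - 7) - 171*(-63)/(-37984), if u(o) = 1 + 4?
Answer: 85688501/1937184 ≈ 44.234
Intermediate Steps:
u(o) = 5
q(v) = 2*v*(5 + v) (q(v) = (v + 5)*(v + v) = (5 + v)*(2*v) = 2*v*(5 + v))
18163/q((20 - 30) - 7) - 171*(-63)/(-37984) = 18163/((2*((20 - 30) - 7)*(5 + ((20 - 30) - 7)))) - 171*(-63)/(-37984) = 18163/((2*(-10 - 7)*(5 + (-10 - 7)))) + 10773*(-1/37984) = 18163/((2*(-17)*(5 - 17))) - 10773/37984 = 18163/((2*(-17)*(-12))) - 10773/37984 = 18163/408 - 10773/37984 = 85688501/1937184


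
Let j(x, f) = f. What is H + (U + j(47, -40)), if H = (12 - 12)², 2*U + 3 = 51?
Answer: -16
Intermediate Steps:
U = 24 (U = -3/2 + (½)*51 = -3/2 + 51/2 = 24)
H = 0 (H = 0² = 0)
H + (U + j(47, -40)) = 0 + (24 - 40) = 0 - 16 = -16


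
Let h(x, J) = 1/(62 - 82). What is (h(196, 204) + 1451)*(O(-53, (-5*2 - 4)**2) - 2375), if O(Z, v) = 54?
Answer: -67353099/20 ≈ -3.3677e+6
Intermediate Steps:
h(x, J) = -1/20 (h(x, J) = 1/(-20) = -1/20)
(h(196, 204) + 1451)*(O(-53, (-5*2 - 4)**2) - 2375) = (-1/20 + 1451)*(54 - 2375) = (29019/20)*(-2321) = -67353099/20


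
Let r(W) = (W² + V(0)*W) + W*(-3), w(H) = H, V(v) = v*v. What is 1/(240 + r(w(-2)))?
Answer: 1/250 ≈ 0.0040000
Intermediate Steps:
V(v) = v²
r(W) = W² - 3*W (r(W) = (W² + 0²*W) + W*(-3) = (W² + 0*W) - 3*W = (W² + 0) - 3*W = W² - 3*W)
1/(240 + r(w(-2))) = 1/(240 - 2*(-3 - 2)) = 1/(240 - 2*(-5)) = 1/(240 + 10) = 1/250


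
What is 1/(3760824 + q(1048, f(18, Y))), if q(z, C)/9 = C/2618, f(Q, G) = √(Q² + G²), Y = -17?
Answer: 8592133957792/32313503599679124057 - 2618*√613/10771167866559708019 ≈ 2.6590e-7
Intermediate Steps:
f(Q, G) = √(G² + Q²)
q(z, C) = 9*C/2618 (q(z, C) = 9*(C/2618) = 9*C/2618)
1/(3760824 + q(1048, f(18, Y))) = 1/(3760824 + 9*√((-17)² + 18²)/2618) = 1/(3760824 + 9*√(289 + 324)/2618) = 1/(3760824 + 9*√613/2618)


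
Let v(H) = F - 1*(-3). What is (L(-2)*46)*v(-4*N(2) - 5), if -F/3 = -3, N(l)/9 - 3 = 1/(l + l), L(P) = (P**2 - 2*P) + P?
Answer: 3312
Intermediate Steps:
L(P) = P**2 - P
N(l) = 27 + 9/(2*l) (N(l) = 27 + 9/(l + l) = 27 + 9/((2*l)) = 27 + 9*(1/(2*l)) = 27 + 9/(2*l))
F = 9 (F = -3*(-3) = 9)
v(H) = 12 (v(H) = 9 - 1*(-3) = 9 + 3 = 12)
(L(-2)*46)*v(-4*N(2) - 5) = (-2*(-1 - 2)*46)*12 = (-2*(-3)*46)*12 = (6*46)*12 = 276*12 = 3312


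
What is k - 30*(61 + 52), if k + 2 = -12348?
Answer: -15740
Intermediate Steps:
k = -12350 (k = -2 - 12348 = -12350)
k - 30*(61 + 52) = -12350 - 30*(61 + 52) = -12350 - 30*113 = -12350 - 3390 = -15740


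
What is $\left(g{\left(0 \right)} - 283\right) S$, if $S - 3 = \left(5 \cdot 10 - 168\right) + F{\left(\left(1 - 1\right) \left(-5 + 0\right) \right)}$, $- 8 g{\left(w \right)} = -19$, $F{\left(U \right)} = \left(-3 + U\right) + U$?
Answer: $\frac{132455}{4} \approx 33114.0$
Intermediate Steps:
$F{\left(U \right)} = -3 + 2 U$
$g{\left(w \right)} = \frac{19}{8}$ ($g{\left(w \right)} = \left(- \frac{1}{8}\right) \left(-19\right) = \frac{19}{8}$)
$S = -118$ ($S = 3 + \left(\left(5 \cdot 10 - 168\right) - \left(3 - 2 \left(1 - 1\right) \left(-5 + 0\right)\right)\right) = 3 + \left(\left(50 - 168\right) - \left(3 - 2 \cdot 0 \left(-5\right)\right)\right) = 3 + \left(-118 + \left(-3 + 2 \cdot 0\right)\right) = 3 + \left(-118 + \left(-3 + 0\right)\right) = 3 - 121 = -118$)
$\left(g{\left(0 \right)} - 283\right) S = \left(\frac{19}{8} - 283\right) \left(-118\right) = \left(- \frac{2245}{8}\right) \left(-118\right) = \frac{132455}{4}$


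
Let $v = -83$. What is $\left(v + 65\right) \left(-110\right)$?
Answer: $1980$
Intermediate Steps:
$\left(v + 65\right) \left(-110\right) = \left(-83 + 65\right) \left(-110\right) = \left(-18\right) \left(-110\right) = 1980$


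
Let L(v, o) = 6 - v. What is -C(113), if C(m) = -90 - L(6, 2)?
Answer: 90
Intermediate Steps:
C(m) = -90 (C(m) = -90 - (6 - 1*6) = -90 - (6 - 6) = -90 - 1*0 = -90 + 0 = -90)
-C(113) = -1*(-90) = 90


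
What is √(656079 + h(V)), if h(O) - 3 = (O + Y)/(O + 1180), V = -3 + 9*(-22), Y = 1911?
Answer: 6*√17467154507/979 ≈ 809.99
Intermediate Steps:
V = -201 (V = -3 - 198 = -201)
h(O) = 3 + (1911 + O)/(1180 + O) (h(O) = 3 + (O + 1911)/(O + 1180) = 3 + (1911 + O)/(1180 + O))
√(656079 + h(V)) = √(656079 + (5451 + 4*(-201))/(1180 - 201)) = √(656079 + (5451 - 804)/979) = √(656079 + (1/979)*4647) = √(656079 + 4647/979) = √(642305988/979) = 6*√17467154507/979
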